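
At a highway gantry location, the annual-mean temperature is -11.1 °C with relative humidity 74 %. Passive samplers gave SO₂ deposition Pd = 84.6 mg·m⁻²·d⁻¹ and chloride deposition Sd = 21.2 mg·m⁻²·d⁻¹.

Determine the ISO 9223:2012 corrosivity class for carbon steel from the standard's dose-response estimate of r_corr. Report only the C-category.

carbon steel: temperature factor f = +0.150·(-21.1) = -3.1650
  Pd branch = 1.77·Pd^0.52·e^(0.02·RH+f) = 3.299 μm/a
  Sd branch = 0.102·Sd^0.62·e^(0.033·RH+0.04·T) = 4.996 μm/a
  sum: 3.299 + 4.996 → r_corr = 8.296 μm/a
ISO 9223 Table 2 (carbon steel): 1.3 < 8.3 ≤ 25 μm/a ⇒ C2

C2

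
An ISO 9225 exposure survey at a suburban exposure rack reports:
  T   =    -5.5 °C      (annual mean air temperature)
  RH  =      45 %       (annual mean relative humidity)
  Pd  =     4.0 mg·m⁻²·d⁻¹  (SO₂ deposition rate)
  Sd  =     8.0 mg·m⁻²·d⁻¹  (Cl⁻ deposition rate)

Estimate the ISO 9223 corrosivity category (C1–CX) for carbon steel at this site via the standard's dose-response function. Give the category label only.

carbon steel: T≤10 °C ⇒ hinge +0.150·(-5.5−10) = -2.3250
  SO₂ term: 1.77·4.0^0.52·exp(0.02·45-2.3250) = 0.8753
  Cl⁻ term: 0.102·8.0^0.62·exp(0.033·45+0.04·-5.5) = 1.312
  r_corr = 0.8753 + 1.312 = 2.187 μm/a
ISO 9223 Table 2 (carbon steel): 1.3 < 2.19 ≤ 25 μm/a ⇒ C2

C2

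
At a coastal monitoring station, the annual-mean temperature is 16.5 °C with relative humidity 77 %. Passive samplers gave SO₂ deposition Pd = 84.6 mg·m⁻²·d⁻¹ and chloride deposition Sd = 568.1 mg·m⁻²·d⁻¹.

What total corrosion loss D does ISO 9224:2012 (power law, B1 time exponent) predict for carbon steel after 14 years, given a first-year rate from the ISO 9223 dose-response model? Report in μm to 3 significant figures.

carbon steel: T>10 °C ⇒ hinge -0.054·(16.5−10) = -0.3510
  sulphur-dioxide contribution → 58.42 μm/a
  chloride contribution → 127.8 μm/a
  total first-year rate 186.2 μm/a
Power-law: D(14) = r_corr · 14^0.523
  D(14) = 186.2 × 14^0.523 = 186.2 × 3.976 = 740.4 μm

D(14) = 740 μm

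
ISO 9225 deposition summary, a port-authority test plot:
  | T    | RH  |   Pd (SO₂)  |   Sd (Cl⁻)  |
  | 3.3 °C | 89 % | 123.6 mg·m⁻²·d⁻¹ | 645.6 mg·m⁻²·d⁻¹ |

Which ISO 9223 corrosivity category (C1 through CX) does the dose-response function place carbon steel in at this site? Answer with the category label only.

C5

carbon steel: T≤10 °C ⇒ hinge +0.150·(3.3−10) = -1.0050
  sulphur-dioxide contribution → 47.03 μm/a
  chloride contribution → 121.2 μm/a
  total first-year rate 168.3 μm/a
Category bounds: 80…200 μm/a bracket r_corr ⇒ C5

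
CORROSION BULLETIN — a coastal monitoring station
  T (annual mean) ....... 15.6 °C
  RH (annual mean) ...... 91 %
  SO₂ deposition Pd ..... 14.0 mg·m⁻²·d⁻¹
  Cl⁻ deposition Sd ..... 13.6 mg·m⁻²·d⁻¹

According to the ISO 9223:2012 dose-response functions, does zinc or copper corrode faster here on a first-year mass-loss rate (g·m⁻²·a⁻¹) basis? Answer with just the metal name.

zinc: T>10 °C ⇒ hinge -0.071·(15.6−10) = -0.3976
  sulphur-dioxide contribution → 1.82 μm/a
  chloride contribution → 0.6042 μm/a
  total first-year rate 2.425 μm/a
  mass loss = 2.425 μm/a × 7.14 g/cm³ = 17.31 g·m⁻²·a⁻¹
copper: T>10 °C ⇒ hinge -0.080·(15.6−10) = -0.4480
  sulphur-dioxide contribution → 1.444 μm/a
  chloride contribution → 1.179 μm/a
  total first-year rate 2.623 μm/a
  mass loss = 2.623 μm/a × 8.96 g/cm³ = 23.5 g·m⁻²·a⁻¹
Ordering by g·m⁻²·a⁻¹: copper (23.5) > zinc (17.3)

copper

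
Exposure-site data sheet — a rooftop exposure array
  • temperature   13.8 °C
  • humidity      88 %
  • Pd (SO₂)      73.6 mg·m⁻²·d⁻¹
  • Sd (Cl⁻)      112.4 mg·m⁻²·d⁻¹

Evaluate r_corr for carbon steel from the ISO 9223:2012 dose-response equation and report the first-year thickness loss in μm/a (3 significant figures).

r_corr = 139 μm/a

carbon steel: temperature factor f = -0.054·(3.8) = -0.2052
  SO₂ term: 1.77·73.6^0.52·exp(0.02·88-0.2052) = 78.34
  Cl⁻ term: 0.102·112.4^0.62·exp(0.033·88+0.04·13.8) = 60.39
  r_corr = 78.34 + 60.39 = 138.7 μm/a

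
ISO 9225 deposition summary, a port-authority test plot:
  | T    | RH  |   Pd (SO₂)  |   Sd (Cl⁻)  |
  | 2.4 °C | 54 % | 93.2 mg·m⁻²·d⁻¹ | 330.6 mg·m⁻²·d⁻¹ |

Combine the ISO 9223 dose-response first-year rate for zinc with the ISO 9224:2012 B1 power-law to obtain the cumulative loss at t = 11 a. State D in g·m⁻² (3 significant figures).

zinc: f(T) = +0.038·(T−10) [T≤10 °C] = -0.2888
  sulphur-dioxide contribution → 0.8521 μm/a
  chloride contribution → 0.9021 μm/a
  total first-year rate 1.754 μm/a
Long-term exponent b (ISO 9224 Table 2, B1) = 0.813
  D(11) = 1.754 × 11^0.813 = 1.754 × 7.025 = 12.32 μm
  Mass loss = 12.32 μm × 7.14 g/cm³ = 87.99 g·m⁻²

D(11) = 88.0 g·m⁻²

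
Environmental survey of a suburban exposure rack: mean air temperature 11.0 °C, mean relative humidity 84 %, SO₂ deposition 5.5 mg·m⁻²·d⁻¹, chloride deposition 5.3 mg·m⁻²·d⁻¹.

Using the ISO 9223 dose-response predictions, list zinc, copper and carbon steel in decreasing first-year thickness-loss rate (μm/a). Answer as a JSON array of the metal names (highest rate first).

["carbon steel", "copper", "zinc"]

zinc: temperature factor f = -0.071·(1.0) = -0.0710
  sulphur-dioxide contribution → 1.212 μm/a
  chloride contribution → 0.2258 μm/a
  total first-year rate 1.438 μm/a
copper: T>10 °C ⇒ hinge -0.080·(11.0−10) = -0.0800
  sulphur-dioxide contribution → 1.082 μm/a
  chloride contribution → 0.5671 μm/a
  total first-year rate 1.65 μm/a
carbon steel: temperature factor f = -0.054·(1.0) = -0.0540
  sulphur-dioxide contribution → 21.83 μm/a
  chloride contribution → 7.122 μm/a
  total first-year rate 28.96 μm/a
Ordering by μm/a: carbon steel (29) > copper (1.65) > zinc (1.44)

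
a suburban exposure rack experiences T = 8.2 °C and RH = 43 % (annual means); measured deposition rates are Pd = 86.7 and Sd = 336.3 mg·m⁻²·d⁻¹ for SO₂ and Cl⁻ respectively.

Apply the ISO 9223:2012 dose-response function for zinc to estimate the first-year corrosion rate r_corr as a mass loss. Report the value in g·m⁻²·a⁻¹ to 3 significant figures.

r_corr = 14.2 g·m⁻²·a⁻¹

zinc: temperature factor f = +0.038·(-1.8) = -0.0684
  Pd branch = 0.0129·Pd^0.44·e^(0.046·RH+f) = 0.6204 μm/a
  Cl⁻ term: 0.0175·336.3^0.57·exp(0.008·43+0.085·8.2) = 1.366
  sum: 0.6204 + 1.366 → r_corr = 1.986 μm/a
Convert to mass loss: 1.986 μm/a × 7.14 g/cm³ = 14.18 g·m⁻²·a⁻¹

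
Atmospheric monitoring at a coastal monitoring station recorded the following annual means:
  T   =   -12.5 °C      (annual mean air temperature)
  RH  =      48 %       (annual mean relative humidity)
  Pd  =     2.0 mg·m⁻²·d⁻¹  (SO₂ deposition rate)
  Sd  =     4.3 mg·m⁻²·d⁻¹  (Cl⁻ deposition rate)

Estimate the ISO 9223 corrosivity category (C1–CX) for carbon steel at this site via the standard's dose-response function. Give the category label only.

C1

carbon steel: temperature factor f = +0.150·(-22.5) = -3.3750
  sulphur-dioxide contribution → 0.2268 μm/a
  chloride contribution → 0.7449 μm/a
  total first-year rate 0.9718 μm/a
0.972 μm/a falls in (0, 1.3] for carbon steel → category C1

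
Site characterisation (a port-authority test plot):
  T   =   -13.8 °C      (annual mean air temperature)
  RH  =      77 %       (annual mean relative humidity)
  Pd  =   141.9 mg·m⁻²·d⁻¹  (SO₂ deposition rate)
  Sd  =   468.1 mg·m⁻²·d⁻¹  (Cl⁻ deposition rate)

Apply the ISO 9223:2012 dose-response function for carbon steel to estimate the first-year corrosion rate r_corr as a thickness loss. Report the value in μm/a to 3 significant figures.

r_corr = 36.8 μm/a

carbon steel: T≤10 °C ⇒ hinge +0.150·(-13.8−10) = -3.5700
  SO₂ term: 1.77·141.9^0.52·exp(0.02·77-3.5700) = 3.058
  Sd branch = 0.102·Sd^0.62·e^(0.033·RH+0.04·T) = 33.73 μm/a
  sum: 3.058 + 33.73 → r_corr = 36.79 μm/a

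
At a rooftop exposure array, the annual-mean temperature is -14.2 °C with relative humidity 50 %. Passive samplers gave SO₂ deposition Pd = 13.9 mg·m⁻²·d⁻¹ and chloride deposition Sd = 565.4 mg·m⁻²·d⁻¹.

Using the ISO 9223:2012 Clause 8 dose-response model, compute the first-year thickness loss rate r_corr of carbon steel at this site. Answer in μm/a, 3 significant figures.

carbon steel: f(T) = +0.150·(T−10) [T≤10 °C] = -3.6300
  Pd branch = 1.77·Pd^0.52·e^(0.02·RH+f) = 0.5014 μm/a
  Cl⁻ term: 0.102·565.4^0.62·exp(0.033·50+0.04·-14.2) = 15.31
  r_corr = 0.5014 + 15.31 = 15.81 μm/a

r_corr = 15.8 μm/a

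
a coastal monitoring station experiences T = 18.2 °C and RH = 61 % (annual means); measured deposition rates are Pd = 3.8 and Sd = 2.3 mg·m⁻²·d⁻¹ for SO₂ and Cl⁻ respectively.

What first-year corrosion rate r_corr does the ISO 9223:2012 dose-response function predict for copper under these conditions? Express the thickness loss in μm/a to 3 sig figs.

r_corr = 0.424 μm/a

copper: temperature factor f = -0.080·(8.2) = -0.6560
  SO₂ term: 0.0053·3.8^0.26·exp(0.059·61-0.6560) = 0.1423
  Cl⁻ term: 0.01025·2.3^0.27·exp(0.036·61+0.049·18.2) = 0.2815
  r_corr = 0.1423 + 0.2815 = 0.4237 μm/a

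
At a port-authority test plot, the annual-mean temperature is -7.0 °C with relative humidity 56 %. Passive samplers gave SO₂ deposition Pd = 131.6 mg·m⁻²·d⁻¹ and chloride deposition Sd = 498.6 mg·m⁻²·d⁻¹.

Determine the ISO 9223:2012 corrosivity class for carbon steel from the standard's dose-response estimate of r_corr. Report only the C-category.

carbon steel: T≤10 °C ⇒ hinge +0.150·(-7.0−10) = -2.5500
  Pd branch = 1.77·Pd^0.52·e^(0.02·RH+f) = 5.357 μm/a
  Cl⁻ term: 0.102·498.6^0.62·exp(0.033·56+0.04·-7.0) = 23.02
  sum: 5.357 + 23.02 → r_corr = 28.38 μm/a
28.4 μm/a falls in (25, 50] for carbon steel → category C3

C3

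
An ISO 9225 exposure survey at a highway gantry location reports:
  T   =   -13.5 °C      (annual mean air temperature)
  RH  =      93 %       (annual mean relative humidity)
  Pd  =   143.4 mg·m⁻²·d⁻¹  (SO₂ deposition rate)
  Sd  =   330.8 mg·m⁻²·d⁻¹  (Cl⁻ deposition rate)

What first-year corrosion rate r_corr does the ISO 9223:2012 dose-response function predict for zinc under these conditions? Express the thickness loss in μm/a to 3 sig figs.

r_corr = 3.70 μm/a

zinc: temperature factor f = +0.038·(-23.5) = -0.8930
  sulphur-dioxide contribution → 3.385 μm/a
  chloride contribution → 0.3191 μm/a
  total first-year rate 3.704 μm/a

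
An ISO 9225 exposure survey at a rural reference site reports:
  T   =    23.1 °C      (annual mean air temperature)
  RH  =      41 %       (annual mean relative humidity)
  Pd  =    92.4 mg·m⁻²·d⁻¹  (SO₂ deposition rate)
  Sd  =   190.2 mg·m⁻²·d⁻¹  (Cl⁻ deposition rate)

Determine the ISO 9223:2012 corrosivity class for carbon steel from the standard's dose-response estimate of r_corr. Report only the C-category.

C3

carbon steel: temperature factor f = -0.054·(13.1) = -0.7074
  Pd branch = 1.77·Pd^0.52·e^(0.02·RH+f) = 20.85 μm/a
  Sd branch = 0.102·Sd^0.62·e^(0.033·RH+0.04·T) = 25.74 μm/a
  sum: 20.85 + 25.74 → r_corr = 46.59 μm/a
ISO 9223 Table 2 (carbon steel): 25 < 46.6 ≤ 50 μm/a ⇒ C3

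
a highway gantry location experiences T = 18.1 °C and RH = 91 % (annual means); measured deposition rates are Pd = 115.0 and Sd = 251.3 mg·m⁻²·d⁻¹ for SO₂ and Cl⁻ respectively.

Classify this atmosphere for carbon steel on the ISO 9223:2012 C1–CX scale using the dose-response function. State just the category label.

carbon steel: T>10 °C ⇒ hinge -0.054·(18.1−10) = -0.4374
  SO₂ term: 1.77·115.0^0.52·exp(0.02·91-0.4374) = 83.17
  Cl⁻ term: 0.102·251.3^0.62·exp(0.033·91+0.04·18.1) = 130.4
  sum: 83.17 + 130.4 → r_corr = 213.6 μm/a
214 μm/a falls in (200, 700] for carbon steel → category CX

CX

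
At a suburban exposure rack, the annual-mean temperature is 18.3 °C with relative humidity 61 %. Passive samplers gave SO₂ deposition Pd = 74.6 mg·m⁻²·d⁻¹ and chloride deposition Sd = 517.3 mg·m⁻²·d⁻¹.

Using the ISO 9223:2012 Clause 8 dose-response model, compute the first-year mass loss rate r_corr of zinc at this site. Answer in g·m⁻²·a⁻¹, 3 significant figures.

zinc: f(T) = -0.071·(T−10) [T>10 °C] = -0.5893
  Pd branch = 0.0129·Pd^0.44·e^(0.046·RH+f) = 0.7894 μm/a
  Cl⁻ term: 0.0175·517.3^0.57·exp(0.008·61+0.085·18.3) = 4.757
  sum: 0.7894 + 4.757 → r_corr = 5.547 μm/a
Convert to mass loss: 5.547 μm/a × 7.14 g/cm³ = 39.6 g·m⁻²·a⁻¹

r_corr = 39.6 g·m⁻²·a⁻¹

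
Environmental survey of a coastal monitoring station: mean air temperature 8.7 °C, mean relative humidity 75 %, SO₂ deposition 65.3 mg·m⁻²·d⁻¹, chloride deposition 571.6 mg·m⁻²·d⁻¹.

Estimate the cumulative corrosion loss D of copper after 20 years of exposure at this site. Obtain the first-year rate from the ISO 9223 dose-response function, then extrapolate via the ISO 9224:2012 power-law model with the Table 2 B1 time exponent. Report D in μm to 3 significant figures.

copper: f(T) = +0.126·(T−10) [T≤10 °C] = -0.1638
  Pd branch = 0.0053·Pd^0.26·e^(0.059·RH+f) = 1.114 μm/a
  Sd branch = 0.01025·Sd^0.27·e^(0.036·RH+0.049·T) = 1.297 μm/a
  sum: 1.114 + 1.297 → r_corr = 2.411 μm/a
Power-law: D(20) = r_corr · 20^0.667
  D(20) = 2.411 × 20^0.667 = 2.411 × 7.375 = 17.78 μm

D(20) = 17.8 μm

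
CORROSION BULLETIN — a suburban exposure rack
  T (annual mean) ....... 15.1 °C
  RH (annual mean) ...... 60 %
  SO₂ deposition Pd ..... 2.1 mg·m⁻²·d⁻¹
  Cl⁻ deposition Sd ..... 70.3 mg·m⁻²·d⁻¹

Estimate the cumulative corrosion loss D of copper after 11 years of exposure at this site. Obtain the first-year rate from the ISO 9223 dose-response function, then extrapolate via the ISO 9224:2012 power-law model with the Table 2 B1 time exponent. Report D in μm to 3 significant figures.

D(11) = 3.64 μm

copper: temperature factor f = -0.080·(5.1) = -0.4080
  SO₂ term: 0.0053·2.1^0.26·exp(0.059·60-0.4080) = 0.1473
  Cl⁻ term: 0.01025·70.3^0.27·exp(0.036·60+0.049·15.1) = 0.5872
  r_corr = 0.1473 + 0.5872 = 0.7346 μm/a
ISO 9224: D(t) = r_corr · t^b with b = 0.667 (copper, B1)
  D(11) = 0.7346 × 11^0.667 = 0.7346 × 4.95 = 3.636 μm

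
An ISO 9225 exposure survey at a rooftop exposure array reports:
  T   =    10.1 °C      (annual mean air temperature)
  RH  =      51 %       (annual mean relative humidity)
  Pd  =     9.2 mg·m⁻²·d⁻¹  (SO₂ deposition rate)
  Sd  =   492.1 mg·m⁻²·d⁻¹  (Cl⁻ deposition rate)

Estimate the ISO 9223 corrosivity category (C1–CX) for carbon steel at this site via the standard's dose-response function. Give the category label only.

carbon steel: temperature factor f = -0.054·(0.1) = -0.0054
  sulphur-dioxide contribution → 15.48 μm/a
  chloride contribution → 38.37 μm/a
  ⇒ r_corr(carbon steel) = 53.86 μm/a
53.9 μm/a falls in (50, 80] for carbon steel → category C4

C4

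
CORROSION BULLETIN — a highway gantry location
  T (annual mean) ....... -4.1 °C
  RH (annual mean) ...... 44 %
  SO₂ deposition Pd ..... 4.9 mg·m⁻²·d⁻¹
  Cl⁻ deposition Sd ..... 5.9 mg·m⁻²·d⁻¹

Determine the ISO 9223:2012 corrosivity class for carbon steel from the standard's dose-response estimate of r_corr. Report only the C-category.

C2

carbon steel: f(T) = +0.150·(T−10) [T≤10 °C] = -2.1150
  sulphur-dioxide contribution → 1.176 μm/a
  chloride contribution → 1.111 μm/a
  total first-year rate 2.288 μm/a
ISO 9223 Table 2 (carbon steel): 1.3 < 2.29 ≤ 25 μm/a ⇒ C2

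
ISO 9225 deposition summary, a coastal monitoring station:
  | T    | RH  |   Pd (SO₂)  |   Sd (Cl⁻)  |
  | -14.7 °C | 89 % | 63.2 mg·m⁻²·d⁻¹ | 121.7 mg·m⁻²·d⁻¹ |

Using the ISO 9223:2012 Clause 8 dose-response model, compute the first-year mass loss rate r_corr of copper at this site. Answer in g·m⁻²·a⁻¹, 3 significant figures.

r_corr = 5.21 g·m⁻²·a⁻¹

copper: T≤10 °C ⇒ hinge +0.126·(-14.7−10) = -3.1122
  Pd branch = 0.0053·Pd^0.26·e^(0.059·RH+f) = 0.1322 μm/a
  Sd branch = 0.01025·Sd^0.27·e^(0.036·RH+0.049·T) = 0.4492 μm/a
  r_corr = 0.1322 + 0.4492 = 0.5814 μm/a
Convert to mass loss: 0.5814 μm/a × 8.96 g/cm³ = 5.209 g·m⁻²·a⁻¹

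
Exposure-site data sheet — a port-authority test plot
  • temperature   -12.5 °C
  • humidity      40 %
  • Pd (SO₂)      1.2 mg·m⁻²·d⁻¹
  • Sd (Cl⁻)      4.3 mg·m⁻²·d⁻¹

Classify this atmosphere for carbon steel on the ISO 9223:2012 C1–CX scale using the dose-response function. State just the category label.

C1

carbon steel: f(T) = +0.150·(T−10) [T≤10 °C] = -3.3750
  SO₂ term: 1.77·1.2^0.52·exp(0.02·40-3.3750) = 0.1482
  Cl⁻ term: 0.102·4.3^0.62·exp(0.033·40+0.04·-12.5) = 0.5721
  sum: 0.1482 + 0.5721 → r_corr = 0.7203 μm/a
0.72 μm/a falls in (0, 1.3] for carbon steel → category C1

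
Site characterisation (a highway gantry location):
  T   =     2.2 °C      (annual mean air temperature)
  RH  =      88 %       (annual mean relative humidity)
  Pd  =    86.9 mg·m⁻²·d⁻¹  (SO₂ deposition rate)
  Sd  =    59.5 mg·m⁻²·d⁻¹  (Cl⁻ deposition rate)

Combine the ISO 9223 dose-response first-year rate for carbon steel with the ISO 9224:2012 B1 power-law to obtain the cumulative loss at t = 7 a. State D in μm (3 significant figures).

D(7) = 161 μm

carbon steel: T≤10 °C ⇒ hinge +0.150·(2.2−10) = -1.1700
  SO₂ term: 1.77·86.9^0.52·exp(0.02·88-1.1700) = 32.55
  Cl⁻ term: 0.102·59.5^0.62·exp(0.033·88+0.04·2.2) = 25.6
  r_corr = 32.55 + 25.6 = 58.14 μm/a
Power-law: D(7) = r_corr · 7^0.523
  D(7) = 58.14 × 7^0.523 = 58.14 × 2.767 = 160.9 μm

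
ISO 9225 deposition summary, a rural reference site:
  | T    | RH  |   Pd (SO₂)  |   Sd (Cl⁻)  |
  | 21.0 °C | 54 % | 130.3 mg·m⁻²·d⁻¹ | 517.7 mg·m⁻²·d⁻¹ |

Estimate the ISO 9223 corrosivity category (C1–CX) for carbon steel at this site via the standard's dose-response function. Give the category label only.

C5

carbon steel: temperature factor f = -0.054·(11.0) = -0.5940
  SO₂ term: 1.77·130.3^0.52·exp(0.02·54-0.5940) = 36.21
  Cl⁻ term: 0.102·517.7^0.62·exp(0.033·54+0.04·21.0) = 67.62
  r_corr = 36.21 + 67.62 = 103.8 μm/a
104 μm/a falls in (80, 200] for carbon steel → category C5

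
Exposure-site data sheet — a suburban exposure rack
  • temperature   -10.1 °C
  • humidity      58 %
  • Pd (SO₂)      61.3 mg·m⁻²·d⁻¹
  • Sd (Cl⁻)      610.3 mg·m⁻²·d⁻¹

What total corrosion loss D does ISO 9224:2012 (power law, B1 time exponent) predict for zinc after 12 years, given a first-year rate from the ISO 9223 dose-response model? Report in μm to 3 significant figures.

D(12) = 7.44 μm

zinc: temperature factor f = +0.038·(-20.1) = -0.7638
  sulphur-dioxide contribution → 0.5297 μm/a
  chloride contribution → 0.4565 μm/a
  total first-year rate 0.9863 μm/a
Long-term exponent b (ISO 9224 Table 2, B1) = 0.813
  D(12) = 0.9863 × 12^0.813 = 0.9863 × 7.54 = 7.436 μm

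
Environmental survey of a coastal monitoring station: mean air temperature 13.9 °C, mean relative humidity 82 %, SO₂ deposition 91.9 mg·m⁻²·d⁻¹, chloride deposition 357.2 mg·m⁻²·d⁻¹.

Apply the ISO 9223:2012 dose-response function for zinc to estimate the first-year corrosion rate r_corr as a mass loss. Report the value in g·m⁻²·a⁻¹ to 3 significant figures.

zinc: T>10 °C ⇒ hinge -0.071·(13.9−10) = -0.2769
  SO₂ term: 0.0129·91.9^0.44·exp(0.046·82-0.2769) = 3.107
  Cl⁻ term: 0.0175·357.2^0.57·exp(0.008·82+0.085·13.9) = 3.135
  sum: 3.107 + 3.135 → r_corr = 6.242 μm/a
Convert to mass loss: 6.242 μm/a × 7.14 g/cm³ = 44.57 g·m⁻²·a⁻¹

r_corr = 44.6 g·m⁻²·a⁻¹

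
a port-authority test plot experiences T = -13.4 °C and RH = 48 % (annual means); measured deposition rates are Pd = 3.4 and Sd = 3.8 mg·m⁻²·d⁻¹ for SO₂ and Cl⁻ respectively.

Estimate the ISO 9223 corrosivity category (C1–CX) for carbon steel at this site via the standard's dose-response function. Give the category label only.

C1

carbon steel: f(T) = +0.150·(T−10) [T≤10 °C] = -3.5100
  Pd branch = 1.77·Pd^0.52·e^(0.02·RH+f) = 0.2612 μm/a
  Cl⁻ term: 0.102·3.8^0.62·exp(0.033·48+0.04·-13.4) = 0.6656
  sum: 0.2612 + 0.6656 → r_corr = 0.9267 μm/a
ISO 9223 Table 2 (carbon steel): 0 < 0.927 ≤ 1.3 μm/a ⇒ C1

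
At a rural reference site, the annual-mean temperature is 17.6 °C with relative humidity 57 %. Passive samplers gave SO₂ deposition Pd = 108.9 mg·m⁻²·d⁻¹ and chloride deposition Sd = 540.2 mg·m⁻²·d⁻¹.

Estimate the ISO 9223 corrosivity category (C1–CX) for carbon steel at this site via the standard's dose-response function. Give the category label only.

C5

carbon steel: T>10 °C ⇒ hinge -0.054·(17.6−10) = -0.4104
  SO₂ term: 1.77·108.9^0.52·exp(0.02·57-0.4104) = 42.08
  Sd branch = 0.102·Sd^0.62·e^(0.033·RH+0.04·T) = 66.9 μm/a
  sum: 42.08 + 66.9 → r_corr = 109 μm/a
ISO 9223 Table 2 (carbon steel): 80 < 109 ≤ 200 μm/a ⇒ C5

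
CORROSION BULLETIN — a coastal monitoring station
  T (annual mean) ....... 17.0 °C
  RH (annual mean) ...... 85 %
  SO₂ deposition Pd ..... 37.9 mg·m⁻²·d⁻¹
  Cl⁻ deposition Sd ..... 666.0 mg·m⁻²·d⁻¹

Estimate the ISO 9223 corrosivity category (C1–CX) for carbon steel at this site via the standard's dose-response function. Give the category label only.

CX

carbon steel: f(T) = -0.054·(T−10) [T>10 °C] = -0.3780
  SO₂ term: 1.77·37.9^0.52·exp(0.02·85-0.3780) = 43.95
  Sd branch = 0.102·Sd^0.62·e^(0.033·RH+0.04·T) = 187.4 μm/a
  r_corr = 43.95 + 187.4 = 231.3 μm/a
ISO 9223 Table 2 (carbon steel): 200 < 231 ≤ 700 μm/a ⇒ CX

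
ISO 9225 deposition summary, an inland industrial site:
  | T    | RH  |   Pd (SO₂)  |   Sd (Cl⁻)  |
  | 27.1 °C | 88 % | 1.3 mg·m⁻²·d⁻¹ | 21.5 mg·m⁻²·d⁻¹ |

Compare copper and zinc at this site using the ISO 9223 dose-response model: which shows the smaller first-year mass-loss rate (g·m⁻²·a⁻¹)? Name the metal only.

zinc

copper: f(T) = -0.080·(T−10) [T>10 °C] = -1.3680
  SO₂ term: 0.0053·1.3^0.26·exp(0.059·88-1.3680) = 0.2598
  Cl⁻ term: 0.01025·21.5^0.27·exp(0.036·88+0.049·27.1) = 2.104
  r_corr = 0.2598 + 2.104 = 2.364 μm/a
  mass loss = 2.364 μm/a × 8.96 g/cm³ = 21.18 g·m⁻²·a⁻¹
zinc: f(T) = -0.071·(T−10) [T>10 °C] = -1.2141
  SO₂ term: 0.0129·1.3^0.44·exp(0.046·88-1.2141) = 0.2463
  Cl⁻ term: 0.0175·21.5^0.57·exp(0.008·88+0.085·27.1) = 2.035
  sum: 0.2463 + 2.035 → r_corr = 2.282 μm/a
  mass loss = 2.282 μm/a × 7.14 g/cm³ = 16.29 g·m⁻²·a⁻¹
Ordering by g·m⁻²·a⁻¹: copper (21.2) > zinc (16.3)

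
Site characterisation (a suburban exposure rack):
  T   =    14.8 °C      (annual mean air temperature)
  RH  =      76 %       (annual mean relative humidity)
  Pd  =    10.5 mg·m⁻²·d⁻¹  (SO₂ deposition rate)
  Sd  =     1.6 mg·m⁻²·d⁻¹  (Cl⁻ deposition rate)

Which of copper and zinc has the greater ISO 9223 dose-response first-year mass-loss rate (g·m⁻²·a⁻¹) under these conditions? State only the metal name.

copper: temperature factor f = -0.080·(4.8) = -0.3840
  SO₂ term: 0.0053·10.5^0.26·exp(0.059·76-0.3840) = 0.5894
  Sd branch = 0.01025·Sd^0.27·e^(0.036·RH+0.049·T) = 0.3707 μm/a
  r_corr = 0.5894 + 0.3707 = 0.9601 μm/a
  mass loss = 0.9601 μm/a × 8.96 g/cm³ = 8.602 g·m⁻²·a⁻¹
zinc: temperature factor f = -0.071·(4.8) = -0.3408
  SO₂ term: 0.0129·10.5^0.44·exp(0.046·76-0.3408) = 0.8515
  Cl⁻ term: 0.0175·1.6^0.57·exp(0.008·76+0.085·14.8) = 0.1478
  sum: 0.8515 + 0.1478 → r_corr = 0.9994 μm/a
  mass loss = 0.9994 μm/a × 7.14 g/cm³ = 7.135 g·m⁻²·a⁻¹
Ordering by g·m⁻²·a⁻¹: copper (8.6) > zinc (7.14)

copper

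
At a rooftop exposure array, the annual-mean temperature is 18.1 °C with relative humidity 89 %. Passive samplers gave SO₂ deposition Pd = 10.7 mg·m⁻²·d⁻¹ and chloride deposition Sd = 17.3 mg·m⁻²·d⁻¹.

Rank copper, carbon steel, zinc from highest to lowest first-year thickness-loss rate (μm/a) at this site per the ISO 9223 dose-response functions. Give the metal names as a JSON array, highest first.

copper: f(T) = -0.080·(T−10) [T>10 °C] = -0.6480
  SO₂ term: 0.0053·10.7^0.26·exp(0.059·89-0.6480) = 0.9794
  Sd branch = 0.01025·Sd^0.27·e^(0.036·RH+0.049·T) = 1.323 μm/a
  r_corr = 0.9794 + 1.323 = 2.303 μm/a
carbon steel: temperature factor f = -0.054·(8.1) = -0.4374
  Pd branch = 1.77·Pd^0.52·e^(0.02·RH+f) = 23.25 μm/a
  Sd branch = 0.102·Sd^0.62·e^(0.033·RH+0.04·T) = 23.23 μm/a
  sum: 23.25 + 23.23 → r_corr = 46.48 μm/a
zinc: f(T) = -0.071·(T−10) [T>10 °C] = -0.5751
  Pd branch = 0.0129·Pd^0.44·e^(0.046·RH+f) = 1.235 μm/a
  Cl⁻ term: 0.0175·17.3^0.57·exp(0.008·89+0.085·18.1) = 0.8435
  sum: 1.235 + 0.8435 → r_corr = 2.079 μm/a
Ordering by μm/a: carbon steel (46.5) > copper (2.3) > zinc (2.08)

["carbon steel", "copper", "zinc"]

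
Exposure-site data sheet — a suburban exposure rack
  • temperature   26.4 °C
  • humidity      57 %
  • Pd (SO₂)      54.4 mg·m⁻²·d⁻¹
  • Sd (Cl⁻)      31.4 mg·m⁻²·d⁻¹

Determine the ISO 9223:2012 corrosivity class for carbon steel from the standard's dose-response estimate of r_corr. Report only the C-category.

carbon steel: temperature factor f = -0.054·(16.4) = -0.8856
  sulphur-dioxide contribution → 18.24 μm/a
  chloride contribution → 16.3 μm/a
  ⇒ r_corr(carbon steel) = 34.54 μm/a
Category bounds: 25…50 μm/a bracket r_corr ⇒ C3

C3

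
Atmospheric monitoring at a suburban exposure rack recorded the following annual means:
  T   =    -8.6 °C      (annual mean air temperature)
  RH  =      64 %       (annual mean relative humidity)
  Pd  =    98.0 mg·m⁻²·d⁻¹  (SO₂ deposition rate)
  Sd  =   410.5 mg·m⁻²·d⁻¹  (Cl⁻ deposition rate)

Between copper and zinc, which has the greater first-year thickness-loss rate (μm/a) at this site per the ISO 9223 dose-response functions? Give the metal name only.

copper: T≤10 °C ⇒ hinge +0.126·(-8.6−10) = -2.3436
  SO₂ term: 0.0053·98.0^0.26·exp(0.059·64-2.3436) = 0.07313
  Sd branch = 0.01025·Sd^0.27·e^(0.036·RH+0.049·T) = 0.3419 μm/a
  r_corr = 0.07313 + 0.3419 = 0.415 μm/a
zinc: temperature factor f = +0.038·(-18.6) = -0.7068
  SO₂ term: 0.0129·98.0^0.44·exp(0.046·64-0.7068) = 0.9085
  Sd branch = 0.0175·Sd^0.57·e^(0.008·RH+0.085·T) = 0.434 μm/a
  r_corr = 0.9085 + 0.434 = 1.343 μm/a
Ordering by μm/a: zinc (1.34) > copper (0.415)

zinc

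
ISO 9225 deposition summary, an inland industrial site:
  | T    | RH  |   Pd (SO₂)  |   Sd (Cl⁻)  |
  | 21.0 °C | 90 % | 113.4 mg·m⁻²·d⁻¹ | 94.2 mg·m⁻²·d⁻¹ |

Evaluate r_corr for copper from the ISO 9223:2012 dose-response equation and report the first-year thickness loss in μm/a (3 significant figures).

r_corr = 4.02 μm/a

copper: T>10 °C ⇒ hinge -0.080·(21.0−10) = -0.8800
  SO₂ term: 0.0053·113.4^0.26·exp(0.059·90-0.8800) = 1.522
  Cl⁻ term: 0.01025·94.2^0.27·exp(0.036·90+0.049·21.0) = 2.499
  sum: 1.522 + 2.499 → r_corr = 4.021 μm/a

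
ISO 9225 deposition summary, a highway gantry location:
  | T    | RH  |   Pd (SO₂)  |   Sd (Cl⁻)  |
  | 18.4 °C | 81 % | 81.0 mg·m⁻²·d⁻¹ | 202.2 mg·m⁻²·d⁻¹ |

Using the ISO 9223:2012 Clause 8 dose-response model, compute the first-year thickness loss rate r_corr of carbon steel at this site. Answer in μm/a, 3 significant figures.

carbon steel: T>10 °C ⇒ hinge -0.054·(18.4−10) = -0.4536
  sulphur-dioxide contribution → 55.84 μm/a
  chloride contribution → 82.93 μm/a
  ⇒ r_corr(carbon steel) = 138.8 μm/a

r_corr = 139 μm/a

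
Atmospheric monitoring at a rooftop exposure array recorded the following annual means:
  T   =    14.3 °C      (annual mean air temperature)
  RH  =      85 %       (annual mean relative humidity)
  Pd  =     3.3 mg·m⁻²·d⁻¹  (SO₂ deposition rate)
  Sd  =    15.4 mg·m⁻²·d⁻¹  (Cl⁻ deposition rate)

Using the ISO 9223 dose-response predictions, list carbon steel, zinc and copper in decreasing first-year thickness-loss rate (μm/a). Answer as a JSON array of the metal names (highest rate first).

carbon steel: f(T) = -0.054·(T−10) [T>10 °C] = -0.2322
  sulphur-dioxide contribution → 14.29 μm/a
  chloride contribution → 16.27 μm/a
  total first-year rate 30.56 μm/a
zinc: T>10 °C ⇒ hinge -0.071·(14.3−10) = -0.3053
  sulphur-dioxide contribution → 0.8021 μm/a
  chloride contribution → 0.5535 μm/a
  ⇒ r_corr(zinc) = 1.356 μm/a
copper: f(T) = -0.080·(T−10) [T>10 °C] = -0.3440
  sulphur-dioxide contribution → 0.7721 μm/a
  chloride contribution → 0.9217 μm/a
  ⇒ r_corr(copper) = 1.694 μm/a
Ordering by μm/a: carbon steel (30.6) > copper (1.69) > zinc (1.36)

["carbon steel", "copper", "zinc"]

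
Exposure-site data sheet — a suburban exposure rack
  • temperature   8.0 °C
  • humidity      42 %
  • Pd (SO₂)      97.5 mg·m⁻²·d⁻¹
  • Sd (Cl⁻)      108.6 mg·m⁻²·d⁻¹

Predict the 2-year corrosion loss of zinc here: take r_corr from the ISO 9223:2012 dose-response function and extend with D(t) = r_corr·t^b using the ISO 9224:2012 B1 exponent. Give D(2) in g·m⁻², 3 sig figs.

D(2) = 16.5 g·m⁻²

zinc: f(T) = +0.038·(T−10) [T≤10 °C] = -0.0760
  sulphur-dioxide contribution → 0.6192 μm/a
  chloride contribution → 0.6994 μm/a
  total first-year rate 1.319 μm/a
Long-term exponent b (ISO 9224 Table 2, B1) = 0.813
  D(2) = 1.319 × 2^0.813 = 1.319 × 1.757 = 2.316 μm
  Mass loss = 2.316 μm × 7.14 g/cm³ = 16.54 g·m⁻²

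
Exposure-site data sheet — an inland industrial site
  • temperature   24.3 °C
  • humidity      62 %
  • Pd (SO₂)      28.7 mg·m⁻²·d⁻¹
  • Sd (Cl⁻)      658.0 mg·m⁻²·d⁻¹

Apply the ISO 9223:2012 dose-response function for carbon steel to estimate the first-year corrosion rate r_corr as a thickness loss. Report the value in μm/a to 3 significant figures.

carbon steel: f(T) = -0.054·(T−10) [T>10 °C] = -0.7722
  Pd branch = 1.77·Pd^0.52·e^(0.02·RH+f) = 16.19 μm/a
  Sd branch = 0.102·Sd^0.62·e^(0.033·RH+0.04·T) = 116.6 μm/a
  sum: 16.19 + 116.6 → r_corr = 132.8 μm/a

r_corr = 133 μm/a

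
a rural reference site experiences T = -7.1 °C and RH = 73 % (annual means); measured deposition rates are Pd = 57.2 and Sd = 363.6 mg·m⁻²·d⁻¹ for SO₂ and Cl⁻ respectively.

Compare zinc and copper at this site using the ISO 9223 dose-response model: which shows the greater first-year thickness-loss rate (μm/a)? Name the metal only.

zinc

zinc: T≤10 °C ⇒ hinge +0.038·(-7.1−10) = -0.6498
  Pd branch = 0.0129·Pd^0.44·e^(0.046·RH+f) = 1.148 μm/a
  Sd branch = 0.0175·Sd^0.57·e^(0.008·RH+0.085·T) = 0.4945 μm/a
  sum: 1.148 + 0.4945 → r_corr = 1.643 μm/a
copper: temperature factor f = +0.126·(-17.1) = -2.1546
  SO₂ term: 0.0053·57.2^0.26·exp(0.059·73-2.1546) = 0.1306
  Cl⁻ term: 0.01025·363.6^0.27·exp(0.036·73+0.049·-7.1) = 0.4924
  sum: 0.1306 + 0.4924 → r_corr = 0.623 μm/a
Ordering by μm/a: zinc (1.64) > copper (0.623)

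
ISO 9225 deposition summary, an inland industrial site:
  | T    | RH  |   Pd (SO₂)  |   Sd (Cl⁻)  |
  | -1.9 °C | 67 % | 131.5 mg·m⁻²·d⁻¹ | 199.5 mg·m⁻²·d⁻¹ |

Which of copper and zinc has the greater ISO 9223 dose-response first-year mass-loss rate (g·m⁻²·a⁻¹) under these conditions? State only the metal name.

copper: f(T) = +0.126·(T−10) [T≤10 °C] = -1.4994
  SO₂ term: 0.0053·131.5^0.26·exp(0.059·67-1.4994) = 0.2192
  Cl⁻ term: 0.01025·199.5^0.27·exp(0.036·67+0.049·-1.9) = 0.4353
  sum: 0.2192 + 0.4353 → r_corr = 0.6545 μm/a
  mass loss = 0.6545 μm/a × 8.96 g/cm³ = 5.864 g·m⁻²·a⁻¹
zinc: f(T) = +0.038·(T−10) [T≤10 °C] = -0.4522
  Pd branch = 0.0129·Pd^0.44·e^(0.046·RH+f) = 1.531 μm/a
  Cl⁻ term: 0.0175·199.5^0.57·exp(0.008·67+0.085·-1.9) = 0.5208
  r_corr = 1.531 + 0.5208 = 2.052 μm/a
  mass loss = 2.052 μm/a × 7.14 g/cm³ = 14.65 g·m⁻²·a⁻¹
Ordering by g·m⁻²·a⁻¹: zinc (14.7) > copper (5.86)

zinc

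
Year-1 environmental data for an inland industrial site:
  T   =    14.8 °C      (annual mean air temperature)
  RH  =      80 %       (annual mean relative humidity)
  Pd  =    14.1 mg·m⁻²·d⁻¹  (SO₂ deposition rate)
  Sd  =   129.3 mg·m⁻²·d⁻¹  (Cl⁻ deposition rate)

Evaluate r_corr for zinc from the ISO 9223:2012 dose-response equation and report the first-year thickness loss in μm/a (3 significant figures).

r_corr = 3.03 μm/a

zinc: T>10 °C ⇒ hinge -0.071·(14.8−10) = -0.3408
  sulphur-dioxide contribution → 1.165 μm/a
  chloride contribution → 1.866 μm/a
  ⇒ r_corr(zinc) = 3.031 μm/a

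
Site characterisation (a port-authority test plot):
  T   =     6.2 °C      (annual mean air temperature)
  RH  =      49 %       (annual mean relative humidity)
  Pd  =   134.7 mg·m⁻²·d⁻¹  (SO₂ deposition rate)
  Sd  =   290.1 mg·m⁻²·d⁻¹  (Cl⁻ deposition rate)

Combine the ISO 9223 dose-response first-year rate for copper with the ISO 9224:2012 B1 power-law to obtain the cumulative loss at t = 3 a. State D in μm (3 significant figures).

D(3) = 1.22 μm

copper: f(T) = +0.126·(T−10) [T≤10 °C] = -0.4788
  SO₂ term: 0.0053·134.7^0.26·exp(0.059·49-0.4788) = 0.2116
  Cl⁻ term: 0.01025·290.1^0.27·exp(0.036·49+0.049·6.2) = 0.3747
  sum: 0.2116 + 0.3747 → r_corr = 0.5863 μm/a
Long-term exponent b (ISO 9224 Table 2, B1) = 0.667
  D(3) = 0.5863 × 3^0.667 = 0.5863 × 2.081 = 1.22 μm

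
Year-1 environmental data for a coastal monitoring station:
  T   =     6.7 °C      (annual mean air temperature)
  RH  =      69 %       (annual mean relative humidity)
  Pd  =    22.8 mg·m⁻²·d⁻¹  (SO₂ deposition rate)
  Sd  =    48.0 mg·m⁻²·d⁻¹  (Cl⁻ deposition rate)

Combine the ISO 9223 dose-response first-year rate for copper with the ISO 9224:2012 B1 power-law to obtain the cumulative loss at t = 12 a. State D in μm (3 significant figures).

copper: temperature factor f = +0.126·(-3.3) = -0.4158
  sulphur-dioxide contribution → 0.4621 μm/a
  chloride contribution → 0.4853 μm/a
  total first-year rate 0.9475 μm/a
Long-term exponent b (ISO 9224 Table 2, B1) = 0.667
  D(12) = 0.9475 × 12^0.667 = 0.9475 × 5.246 = 4.97 μm

D(12) = 4.97 μm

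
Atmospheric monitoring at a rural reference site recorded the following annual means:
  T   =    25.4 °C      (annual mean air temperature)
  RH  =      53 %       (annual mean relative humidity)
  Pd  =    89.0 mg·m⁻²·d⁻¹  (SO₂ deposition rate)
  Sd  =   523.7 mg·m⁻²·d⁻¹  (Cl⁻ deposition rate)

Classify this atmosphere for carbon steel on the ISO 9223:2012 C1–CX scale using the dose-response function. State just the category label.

carbon steel: temperature factor f = -0.054·(15.4) = -0.8316
  Pd branch = 1.77·Pd^0.52·e^(0.02·RH+f) = 22.95 μm/a
  Cl⁻ term: 0.102·523.7^0.62·exp(0.033·53+0.04·25.4) = 78.57
  sum: 22.95 + 78.57 → r_corr = 101.5 μm/a
ISO 9223 Table 2 (carbon steel): 80 < 102 ≤ 200 μm/a ⇒ C5

C5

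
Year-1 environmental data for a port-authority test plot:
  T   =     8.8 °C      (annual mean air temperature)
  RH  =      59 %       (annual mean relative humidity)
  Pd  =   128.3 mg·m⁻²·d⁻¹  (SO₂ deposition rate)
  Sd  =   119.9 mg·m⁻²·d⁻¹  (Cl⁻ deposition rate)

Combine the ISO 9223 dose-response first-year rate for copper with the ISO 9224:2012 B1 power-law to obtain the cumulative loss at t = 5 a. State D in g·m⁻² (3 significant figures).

copper: T≤10 °C ⇒ hinge +0.126·(8.8−10) = -0.1512
  SO₂ term: 0.0053·128.3^0.26·exp(0.059·59-0.1512) = 0.523
  Cl⁻ term: 0.01025·119.9^0.27·exp(0.036·59+0.049·8.8) = 0.4805
  r_corr = 0.523 + 0.4805 = 1.004 μm/a
Long-term exponent b (ISO 9224 Table 2, B1) = 0.667
  D(5) = 1.004 × 5^0.667 = 1.004 × 2.926 = 2.936 μm
  Mass loss = 2.936 μm × 8.96 g/cm³ = 26.31 g·m⁻²

D(5) = 26.3 g·m⁻²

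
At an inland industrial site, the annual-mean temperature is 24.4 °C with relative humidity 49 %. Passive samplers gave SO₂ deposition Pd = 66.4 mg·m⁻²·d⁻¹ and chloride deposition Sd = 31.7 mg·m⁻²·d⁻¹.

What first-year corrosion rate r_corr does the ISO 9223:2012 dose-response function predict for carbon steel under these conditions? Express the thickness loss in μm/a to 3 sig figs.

carbon steel: f(T) = -0.054·(T−10) [T>10 °C] = -0.7776
  SO₂ term: 1.77·66.4^0.52·exp(0.02·49-0.7776) = 19.2
  Sd branch = 0.102·Sd^0.62·e^(0.033·RH+0.04·T) = 11.62 μm/a
  sum: 19.2 + 11.62 → r_corr = 30.83 μm/a

r_corr = 30.8 μm/a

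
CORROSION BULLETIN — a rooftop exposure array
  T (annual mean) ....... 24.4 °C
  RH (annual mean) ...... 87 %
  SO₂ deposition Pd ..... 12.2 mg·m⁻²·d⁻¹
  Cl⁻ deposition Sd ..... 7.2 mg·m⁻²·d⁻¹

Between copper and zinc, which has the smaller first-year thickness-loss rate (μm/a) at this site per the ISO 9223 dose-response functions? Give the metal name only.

copper: T>10 °C ⇒ hinge -0.080·(24.4−10) = -1.1520
  SO₂ term: 0.0053·12.2^0.26·exp(0.059·87-1.1520) = 0.5441
  Cl⁻ term: 0.01025·7.2^0.27·exp(0.036·87+0.049·24.4) = 1.323
  sum: 0.5441 + 1.323 → r_corr = 1.867 μm/a
zinc: temperature factor f = -0.071·(14.4) = -1.0224
  SO₂ term: 0.0129·12.2^0.44·exp(0.046·87-1.0224) = 0.7632
  Sd branch = 0.0175·Sd^0.57·e^(0.008·RH+0.085·T) = 0.8604 μm/a
  r_corr = 0.7632 + 0.8604 = 1.624 μm/a
Ordering by μm/a: copper (1.87) > zinc (1.62)

zinc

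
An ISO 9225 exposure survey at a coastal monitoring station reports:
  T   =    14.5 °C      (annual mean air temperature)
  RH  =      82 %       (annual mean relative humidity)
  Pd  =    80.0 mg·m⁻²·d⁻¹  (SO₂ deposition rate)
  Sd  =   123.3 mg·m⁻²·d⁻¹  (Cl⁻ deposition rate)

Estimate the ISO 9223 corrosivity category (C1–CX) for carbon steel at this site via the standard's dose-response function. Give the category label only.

C5

carbon steel: f(T) = -0.054·(T−10) [T>10 °C] = -0.2430
  Pd branch = 1.77·Pd^0.52·e^(0.02·RH+f) = 69.87 μm/a
  Cl⁻ term: 0.102·123.3^0.62·exp(0.033·82+0.04·14.5) = 53.96
  sum: 69.87 + 53.96 → r_corr = 123.8 μm/a
Category bounds: 80…200 μm/a bracket r_corr ⇒ C5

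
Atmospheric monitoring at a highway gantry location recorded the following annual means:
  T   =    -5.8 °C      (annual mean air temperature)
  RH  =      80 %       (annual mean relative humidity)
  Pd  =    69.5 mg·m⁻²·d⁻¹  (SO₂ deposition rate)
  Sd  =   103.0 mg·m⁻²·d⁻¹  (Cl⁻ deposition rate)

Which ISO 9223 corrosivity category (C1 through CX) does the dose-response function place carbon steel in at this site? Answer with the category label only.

carbon steel: f(T) = +0.150·(T−10) [T≤10 °C] = -2.3700
  Pd branch = 1.77·Pd^0.52·e^(0.02·RH+f) = 7.437 μm/a
  Cl⁻ term: 0.102·103.0^0.62·exp(0.033·80+0.04·-5.8) = 20.06
  sum: 7.437 + 20.06 → r_corr = 27.5 μm/a
Category bounds: 25…50 μm/a bracket r_corr ⇒ C3

C3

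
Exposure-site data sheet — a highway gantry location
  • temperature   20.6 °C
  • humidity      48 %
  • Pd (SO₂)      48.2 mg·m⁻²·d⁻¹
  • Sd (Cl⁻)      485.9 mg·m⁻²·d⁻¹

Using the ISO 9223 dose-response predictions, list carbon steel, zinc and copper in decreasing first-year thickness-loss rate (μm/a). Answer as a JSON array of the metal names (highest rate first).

["carbon steel", "zinc", "copper"]

carbon steel: temperature factor f = -0.054·(10.6) = -0.5724
  sulphur-dioxide contribution → 19.57 μm/a
  chloride contribution → 52.49 μm/a
  total first-year rate 72.05 μm/a
zinc: T>10 °C ⇒ hinge -0.071·(20.6−10) = -0.7526
  sulphur-dioxide contribution → 0.3042 μm/a
  chloride contribution → 5.03 μm/a
  total first-year rate 5.334 μm/a
copper: temperature factor f = -0.080·(10.6) = -0.8480
  sulphur-dioxide contribution → 0.1056 μm/a
  chloride contribution → 0.8413 μm/a
  total first-year rate 0.9468 μm/a
Ordering by μm/a: carbon steel (72.1) > zinc (5.33) > copper (0.947)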